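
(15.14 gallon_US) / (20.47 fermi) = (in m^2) 2.8e+12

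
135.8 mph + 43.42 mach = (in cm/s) 1.485e+06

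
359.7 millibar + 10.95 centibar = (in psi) 6.805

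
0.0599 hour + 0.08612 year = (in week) 4.491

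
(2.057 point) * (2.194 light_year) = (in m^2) 1.506e+13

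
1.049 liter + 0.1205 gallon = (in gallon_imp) 0.3311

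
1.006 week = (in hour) 169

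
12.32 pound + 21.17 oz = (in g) 6188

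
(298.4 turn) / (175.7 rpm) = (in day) 0.001179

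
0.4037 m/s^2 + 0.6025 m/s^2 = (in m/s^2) 1.006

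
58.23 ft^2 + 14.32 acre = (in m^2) 5.796e+04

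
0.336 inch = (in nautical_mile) 4.608e-06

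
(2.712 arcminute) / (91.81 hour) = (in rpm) 2.279e-08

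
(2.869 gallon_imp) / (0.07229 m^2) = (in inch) 7.103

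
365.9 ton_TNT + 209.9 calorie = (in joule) 1.531e+12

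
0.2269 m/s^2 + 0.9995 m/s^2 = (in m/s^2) 1.226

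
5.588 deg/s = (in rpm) 0.9313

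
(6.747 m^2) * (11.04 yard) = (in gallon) 1.799e+04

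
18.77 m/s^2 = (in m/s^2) 18.77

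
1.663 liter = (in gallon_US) 0.4393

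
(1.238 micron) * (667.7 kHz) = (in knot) 1.607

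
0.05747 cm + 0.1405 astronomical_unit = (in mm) 2.102e+13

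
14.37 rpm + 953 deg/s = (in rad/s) 18.14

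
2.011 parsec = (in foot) 2.036e+17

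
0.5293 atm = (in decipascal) 5.363e+05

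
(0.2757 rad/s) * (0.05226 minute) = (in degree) 49.53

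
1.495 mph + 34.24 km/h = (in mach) 0.0299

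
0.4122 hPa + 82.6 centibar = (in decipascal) 8.264e+05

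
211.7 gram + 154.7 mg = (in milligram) 2.119e+05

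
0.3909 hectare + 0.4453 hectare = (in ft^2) 9.001e+04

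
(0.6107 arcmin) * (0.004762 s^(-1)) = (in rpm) 8.078e-06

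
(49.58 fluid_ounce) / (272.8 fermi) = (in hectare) 5.375e+05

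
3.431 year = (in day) 1252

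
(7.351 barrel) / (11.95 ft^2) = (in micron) 1.053e+06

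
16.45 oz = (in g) 466.3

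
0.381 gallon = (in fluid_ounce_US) 48.77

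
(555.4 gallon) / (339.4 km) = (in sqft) 6.668e-05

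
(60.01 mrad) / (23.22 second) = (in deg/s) 0.1481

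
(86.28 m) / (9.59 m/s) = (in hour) 0.002499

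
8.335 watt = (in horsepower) 0.01118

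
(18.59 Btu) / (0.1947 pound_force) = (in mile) 14.07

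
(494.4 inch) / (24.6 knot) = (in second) 0.9923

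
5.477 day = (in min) 7887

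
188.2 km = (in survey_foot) 6.175e+05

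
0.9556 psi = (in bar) 0.06589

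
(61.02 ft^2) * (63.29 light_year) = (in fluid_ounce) 1.148e+23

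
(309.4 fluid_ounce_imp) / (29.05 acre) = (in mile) 4.646e-11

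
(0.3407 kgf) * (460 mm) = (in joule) 1.537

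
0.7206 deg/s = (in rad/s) 0.01258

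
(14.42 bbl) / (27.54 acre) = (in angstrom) 2.057e+05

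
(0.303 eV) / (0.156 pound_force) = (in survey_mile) 4.347e-23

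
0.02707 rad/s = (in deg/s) 1.551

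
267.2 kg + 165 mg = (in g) 2.672e+05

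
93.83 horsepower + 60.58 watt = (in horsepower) 93.91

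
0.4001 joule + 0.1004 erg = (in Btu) 0.0003792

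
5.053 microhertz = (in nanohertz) 5053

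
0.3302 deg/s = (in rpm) 0.05503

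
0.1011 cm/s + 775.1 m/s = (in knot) 1507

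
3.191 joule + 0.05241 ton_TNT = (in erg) 2.193e+15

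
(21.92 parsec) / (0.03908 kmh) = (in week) 1.03e+14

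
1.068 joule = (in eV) 6.666e+18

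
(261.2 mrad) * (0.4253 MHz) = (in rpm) 1.061e+06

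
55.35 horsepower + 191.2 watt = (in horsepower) 55.61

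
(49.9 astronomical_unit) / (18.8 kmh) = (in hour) 3.971e+08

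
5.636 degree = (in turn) 0.01566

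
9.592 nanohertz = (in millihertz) 9.592e-06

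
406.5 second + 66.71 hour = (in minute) 4009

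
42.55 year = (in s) 1.342e+09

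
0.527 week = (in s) 3.187e+05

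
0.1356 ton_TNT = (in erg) 5.674e+15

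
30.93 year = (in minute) 1.626e+07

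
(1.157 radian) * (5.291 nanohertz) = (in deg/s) 3.507e-07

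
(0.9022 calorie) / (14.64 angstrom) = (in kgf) 2.629e+08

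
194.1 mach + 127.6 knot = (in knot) 1.286e+05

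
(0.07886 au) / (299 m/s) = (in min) 6.576e+05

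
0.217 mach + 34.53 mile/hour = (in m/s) 89.32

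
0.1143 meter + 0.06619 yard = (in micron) 1.748e+05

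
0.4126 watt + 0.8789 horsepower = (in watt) 655.8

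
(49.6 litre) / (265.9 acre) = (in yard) 5.041e-08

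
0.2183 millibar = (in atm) 0.0002154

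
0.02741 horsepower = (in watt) 20.44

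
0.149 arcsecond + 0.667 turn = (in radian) 4.191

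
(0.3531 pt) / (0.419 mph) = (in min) 1.108e-05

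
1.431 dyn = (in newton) 1.431e-05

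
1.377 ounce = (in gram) 39.04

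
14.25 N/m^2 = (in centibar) 0.01425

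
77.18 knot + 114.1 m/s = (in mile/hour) 344.1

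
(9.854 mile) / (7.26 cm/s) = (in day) 2.528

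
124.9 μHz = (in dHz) 0.001249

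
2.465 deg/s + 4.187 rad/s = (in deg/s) 242.4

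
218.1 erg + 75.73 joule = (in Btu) 0.07178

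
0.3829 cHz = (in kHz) 3.829e-06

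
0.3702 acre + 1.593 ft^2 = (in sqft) 1.613e+04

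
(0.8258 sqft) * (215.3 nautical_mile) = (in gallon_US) 8.081e+06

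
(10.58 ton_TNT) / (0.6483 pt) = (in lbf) 4.351e+13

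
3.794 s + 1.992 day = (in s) 1.721e+05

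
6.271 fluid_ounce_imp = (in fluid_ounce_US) 6.025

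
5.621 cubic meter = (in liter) 5621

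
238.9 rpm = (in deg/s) 1433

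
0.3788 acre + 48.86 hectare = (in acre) 121.1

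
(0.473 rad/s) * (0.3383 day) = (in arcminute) 4.753e+07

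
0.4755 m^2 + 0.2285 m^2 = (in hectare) 7.04e-05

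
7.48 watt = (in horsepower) 0.01003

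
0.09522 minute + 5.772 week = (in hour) 969.7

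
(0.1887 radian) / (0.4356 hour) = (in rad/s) 0.0001203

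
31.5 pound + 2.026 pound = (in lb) 33.53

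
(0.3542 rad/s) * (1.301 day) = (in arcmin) 1.369e+08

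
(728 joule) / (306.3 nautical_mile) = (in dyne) 128.3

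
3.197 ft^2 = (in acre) 7.339e-05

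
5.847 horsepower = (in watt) 4360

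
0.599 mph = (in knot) 0.5205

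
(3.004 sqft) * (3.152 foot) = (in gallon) 70.83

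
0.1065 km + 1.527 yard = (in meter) 107.9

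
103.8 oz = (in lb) 6.487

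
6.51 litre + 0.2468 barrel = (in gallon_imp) 10.06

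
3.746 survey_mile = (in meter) 6029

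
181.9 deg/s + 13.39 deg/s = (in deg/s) 195.3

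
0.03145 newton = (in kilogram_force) 0.003207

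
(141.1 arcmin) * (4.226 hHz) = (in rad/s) 17.35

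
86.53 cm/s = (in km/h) 3.115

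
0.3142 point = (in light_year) 1.172e-20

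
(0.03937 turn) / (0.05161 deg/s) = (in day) 0.003178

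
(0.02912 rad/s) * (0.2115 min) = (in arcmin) 1270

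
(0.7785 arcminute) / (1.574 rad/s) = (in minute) 2.398e-06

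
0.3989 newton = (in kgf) 0.04068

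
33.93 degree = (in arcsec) 1.221e+05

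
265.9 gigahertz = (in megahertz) 2.659e+05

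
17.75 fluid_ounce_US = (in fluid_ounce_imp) 18.47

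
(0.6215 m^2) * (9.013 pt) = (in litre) 1.976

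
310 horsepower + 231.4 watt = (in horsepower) 310.3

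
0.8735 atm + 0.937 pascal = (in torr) 663.9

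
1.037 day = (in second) 8.96e+04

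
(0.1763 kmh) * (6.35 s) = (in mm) 311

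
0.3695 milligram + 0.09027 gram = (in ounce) 0.003197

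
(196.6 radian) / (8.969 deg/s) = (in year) 3.982e-05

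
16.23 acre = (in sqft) 7.07e+05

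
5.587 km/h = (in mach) 0.004558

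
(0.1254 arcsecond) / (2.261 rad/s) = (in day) 3.112e-12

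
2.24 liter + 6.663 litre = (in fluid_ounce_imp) 313.3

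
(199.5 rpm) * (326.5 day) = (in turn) 9.38e+07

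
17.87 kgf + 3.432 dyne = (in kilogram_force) 17.87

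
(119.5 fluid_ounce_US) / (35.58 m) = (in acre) 2.454e-08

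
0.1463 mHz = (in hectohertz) 1.463e-06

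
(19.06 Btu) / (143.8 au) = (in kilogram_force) 9.532e-11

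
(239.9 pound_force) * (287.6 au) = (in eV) 2.866e+35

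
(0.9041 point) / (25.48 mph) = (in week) 4.63e-11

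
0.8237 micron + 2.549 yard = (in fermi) 2.331e+15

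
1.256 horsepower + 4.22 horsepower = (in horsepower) 5.476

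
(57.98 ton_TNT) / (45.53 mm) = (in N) 5.328e+12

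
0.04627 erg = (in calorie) 1.106e-09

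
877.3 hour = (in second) 3.158e+06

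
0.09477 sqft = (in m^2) 0.008804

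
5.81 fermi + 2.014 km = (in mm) 2.014e+06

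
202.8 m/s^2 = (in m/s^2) 202.8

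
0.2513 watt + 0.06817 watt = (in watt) 0.3195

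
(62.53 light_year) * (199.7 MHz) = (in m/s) 1.181e+26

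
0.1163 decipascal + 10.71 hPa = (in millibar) 10.71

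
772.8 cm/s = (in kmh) 27.82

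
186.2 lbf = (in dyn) 8.283e+07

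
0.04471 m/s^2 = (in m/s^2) 0.04471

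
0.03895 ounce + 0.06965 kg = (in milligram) 7.075e+04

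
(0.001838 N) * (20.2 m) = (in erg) 3.713e+05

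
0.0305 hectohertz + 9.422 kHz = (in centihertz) 9.425e+05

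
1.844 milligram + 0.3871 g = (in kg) 0.0003889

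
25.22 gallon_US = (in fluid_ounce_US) 3228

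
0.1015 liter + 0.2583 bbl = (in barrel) 0.2589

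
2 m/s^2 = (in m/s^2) 2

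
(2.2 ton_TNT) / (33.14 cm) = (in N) 2.778e+10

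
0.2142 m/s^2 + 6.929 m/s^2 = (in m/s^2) 7.143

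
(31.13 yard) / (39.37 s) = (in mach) 0.002123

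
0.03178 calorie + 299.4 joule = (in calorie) 71.59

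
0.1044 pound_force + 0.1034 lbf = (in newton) 0.9243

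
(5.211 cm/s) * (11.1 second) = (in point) 1640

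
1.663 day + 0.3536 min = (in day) 1.663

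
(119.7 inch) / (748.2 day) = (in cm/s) 4.703e-06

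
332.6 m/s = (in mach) 0.9768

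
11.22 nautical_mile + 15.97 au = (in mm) 2.389e+15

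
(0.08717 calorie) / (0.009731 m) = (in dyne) 3.748e+06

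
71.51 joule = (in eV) 4.463e+20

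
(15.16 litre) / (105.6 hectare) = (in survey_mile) 8.92e-12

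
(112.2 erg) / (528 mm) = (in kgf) 2.167e-06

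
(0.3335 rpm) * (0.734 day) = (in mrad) 2.215e+06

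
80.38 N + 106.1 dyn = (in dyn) 8.038e+06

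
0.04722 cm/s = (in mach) 1.387e-06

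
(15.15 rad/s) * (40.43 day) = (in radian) 5.292e+07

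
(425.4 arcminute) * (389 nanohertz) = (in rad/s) 4.814e-08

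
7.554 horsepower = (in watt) 5633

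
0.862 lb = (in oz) 13.79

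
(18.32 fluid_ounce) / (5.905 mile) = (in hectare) 5.701e-12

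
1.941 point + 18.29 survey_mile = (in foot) 9.657e+04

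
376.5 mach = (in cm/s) 1.282e+07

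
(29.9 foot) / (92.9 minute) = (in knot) 0.003178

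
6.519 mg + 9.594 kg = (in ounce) 338.4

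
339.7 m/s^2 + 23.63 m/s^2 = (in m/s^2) 363.3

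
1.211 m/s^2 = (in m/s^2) 1.211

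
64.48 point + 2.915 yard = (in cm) 268.8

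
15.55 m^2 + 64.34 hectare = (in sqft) 6.926e+06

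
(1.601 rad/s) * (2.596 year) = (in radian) 1.311e+08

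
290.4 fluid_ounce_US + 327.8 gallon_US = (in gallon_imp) 274.8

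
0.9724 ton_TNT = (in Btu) 3.856e+06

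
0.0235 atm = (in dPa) 2.381e+04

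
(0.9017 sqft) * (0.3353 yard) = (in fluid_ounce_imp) 903.9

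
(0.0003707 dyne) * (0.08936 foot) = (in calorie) 2.413e-11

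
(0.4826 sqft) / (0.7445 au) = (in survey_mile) 2.501e-16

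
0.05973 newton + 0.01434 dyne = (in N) 0.05973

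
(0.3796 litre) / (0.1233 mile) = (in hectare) 1.913e-10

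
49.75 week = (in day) 348.2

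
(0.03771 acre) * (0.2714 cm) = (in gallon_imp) 91.11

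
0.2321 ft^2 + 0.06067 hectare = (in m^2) 606.7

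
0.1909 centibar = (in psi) 0.02769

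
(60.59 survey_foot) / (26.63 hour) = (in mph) 0.0004309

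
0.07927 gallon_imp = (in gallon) 0.0952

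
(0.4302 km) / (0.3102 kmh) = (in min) 83.21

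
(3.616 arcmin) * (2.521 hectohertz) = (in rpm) 2.532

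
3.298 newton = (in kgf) 0.3363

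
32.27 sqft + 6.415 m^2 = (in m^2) 9.413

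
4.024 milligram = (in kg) 4.024e-06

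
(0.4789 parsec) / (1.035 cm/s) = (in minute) 2.38e+16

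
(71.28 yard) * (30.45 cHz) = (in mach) 0.05829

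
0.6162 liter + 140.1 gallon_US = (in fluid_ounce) 1.795e+04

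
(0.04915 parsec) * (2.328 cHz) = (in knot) 6.863e+13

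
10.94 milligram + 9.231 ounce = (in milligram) 2.617e+05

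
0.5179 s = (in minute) 0.008632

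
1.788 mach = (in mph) 1362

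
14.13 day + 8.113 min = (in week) 2.019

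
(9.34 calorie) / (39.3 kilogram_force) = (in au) 6.778e-13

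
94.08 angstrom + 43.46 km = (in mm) 4.346e+07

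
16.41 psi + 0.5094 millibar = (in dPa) 1.132e+06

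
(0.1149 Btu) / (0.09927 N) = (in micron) 1.221e+09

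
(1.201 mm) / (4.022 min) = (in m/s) 4.977e-06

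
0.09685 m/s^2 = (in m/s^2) 0.09685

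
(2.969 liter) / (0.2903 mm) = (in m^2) 10.23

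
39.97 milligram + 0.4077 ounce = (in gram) 11.6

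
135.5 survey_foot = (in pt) 1.171e+05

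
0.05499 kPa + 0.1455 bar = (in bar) 0.146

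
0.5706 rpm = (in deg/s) 3.424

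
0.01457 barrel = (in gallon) 0.6119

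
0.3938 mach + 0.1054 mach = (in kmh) 611.9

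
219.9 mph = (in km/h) 353.9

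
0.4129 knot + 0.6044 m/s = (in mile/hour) 1.827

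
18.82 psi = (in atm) 1.281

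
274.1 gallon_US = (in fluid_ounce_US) 3.508e+04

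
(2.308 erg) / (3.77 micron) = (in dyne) 6122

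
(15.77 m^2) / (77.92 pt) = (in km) 0.5737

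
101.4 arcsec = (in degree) 0.02817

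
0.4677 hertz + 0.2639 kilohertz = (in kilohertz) 0.2644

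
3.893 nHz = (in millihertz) 3.893e-06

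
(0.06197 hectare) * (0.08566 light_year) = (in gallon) 1.327e+20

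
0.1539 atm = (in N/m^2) 1.559e+04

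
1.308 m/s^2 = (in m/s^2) 1.308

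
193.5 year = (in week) 1.009e+04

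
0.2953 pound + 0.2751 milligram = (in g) 133.9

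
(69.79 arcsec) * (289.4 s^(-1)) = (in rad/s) 0.09792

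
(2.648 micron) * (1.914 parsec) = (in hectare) 1.564e+07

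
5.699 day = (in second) 4.924e+05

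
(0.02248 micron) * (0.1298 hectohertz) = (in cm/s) 2.918e-05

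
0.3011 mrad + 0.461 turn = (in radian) 2.897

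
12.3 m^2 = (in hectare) 0.00123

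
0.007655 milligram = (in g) 7.655e-06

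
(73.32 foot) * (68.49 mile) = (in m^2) 2.463e+06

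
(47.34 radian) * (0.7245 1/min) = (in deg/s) 32.75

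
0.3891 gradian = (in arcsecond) 1261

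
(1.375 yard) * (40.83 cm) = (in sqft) 5.526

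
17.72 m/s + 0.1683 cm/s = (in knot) 34.45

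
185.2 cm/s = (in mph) 4.143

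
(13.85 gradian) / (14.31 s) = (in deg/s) 0.8711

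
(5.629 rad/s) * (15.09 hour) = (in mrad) 3.058e+08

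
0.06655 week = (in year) 0.001276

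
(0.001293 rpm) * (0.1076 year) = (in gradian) 2.925e+04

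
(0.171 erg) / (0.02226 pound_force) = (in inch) 6.799e-06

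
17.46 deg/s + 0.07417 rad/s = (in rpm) 3.618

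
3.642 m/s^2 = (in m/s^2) 3.642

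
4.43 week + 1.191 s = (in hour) 744.2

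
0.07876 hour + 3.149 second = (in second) 286.7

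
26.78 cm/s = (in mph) 0.5991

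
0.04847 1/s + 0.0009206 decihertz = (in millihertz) 48.56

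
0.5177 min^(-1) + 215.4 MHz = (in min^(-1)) 1.292e+10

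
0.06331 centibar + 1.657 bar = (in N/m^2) 1.658e+05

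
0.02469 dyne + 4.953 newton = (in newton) 4.953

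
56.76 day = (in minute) 8.173e+04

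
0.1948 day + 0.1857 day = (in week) 0.05436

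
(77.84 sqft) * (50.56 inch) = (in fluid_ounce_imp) 3.269e+05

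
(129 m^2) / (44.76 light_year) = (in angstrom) 3.046e-06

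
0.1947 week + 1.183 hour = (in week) 0.2017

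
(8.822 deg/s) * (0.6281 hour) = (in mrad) 3.482e+05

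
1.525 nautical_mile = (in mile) 1.755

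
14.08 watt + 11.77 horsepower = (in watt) 8791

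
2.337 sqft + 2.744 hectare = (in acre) 6.781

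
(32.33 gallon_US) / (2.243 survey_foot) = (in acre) 4.423e-05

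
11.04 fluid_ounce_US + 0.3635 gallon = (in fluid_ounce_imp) 59.92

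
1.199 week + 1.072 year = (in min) 5.755e+05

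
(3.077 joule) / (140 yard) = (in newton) 0.02404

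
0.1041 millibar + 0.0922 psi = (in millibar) 6.461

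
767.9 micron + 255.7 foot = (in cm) 7794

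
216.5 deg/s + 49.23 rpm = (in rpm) 85.31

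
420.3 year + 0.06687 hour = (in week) 2.192e+04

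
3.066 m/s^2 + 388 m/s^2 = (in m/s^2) 391.1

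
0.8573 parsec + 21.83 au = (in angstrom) 2.646e+26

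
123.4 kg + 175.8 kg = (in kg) 299.2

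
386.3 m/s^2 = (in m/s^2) 386.3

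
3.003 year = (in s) 9.47e+07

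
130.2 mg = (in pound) 0.000287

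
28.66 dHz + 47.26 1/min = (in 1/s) 3.654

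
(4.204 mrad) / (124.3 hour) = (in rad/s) 9.395e-09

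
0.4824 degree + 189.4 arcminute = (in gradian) 4.043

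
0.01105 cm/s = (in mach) 3.245e-07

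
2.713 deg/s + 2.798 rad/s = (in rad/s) 2.845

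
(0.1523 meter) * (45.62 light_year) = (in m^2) 6.573e+16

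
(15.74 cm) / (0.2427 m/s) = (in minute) 0.01081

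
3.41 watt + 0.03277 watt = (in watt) 3.443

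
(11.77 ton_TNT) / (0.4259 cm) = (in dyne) 1.156e+18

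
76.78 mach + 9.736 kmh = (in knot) 5.082e+04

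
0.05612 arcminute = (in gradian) 0.001039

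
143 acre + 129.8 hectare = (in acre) 463.7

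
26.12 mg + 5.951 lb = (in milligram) 2.699e+06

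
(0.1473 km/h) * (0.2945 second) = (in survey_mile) 7.487e-06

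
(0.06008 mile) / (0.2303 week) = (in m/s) 0.0006942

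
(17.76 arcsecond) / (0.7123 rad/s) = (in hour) 3.358e-08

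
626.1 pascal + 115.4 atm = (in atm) 115.4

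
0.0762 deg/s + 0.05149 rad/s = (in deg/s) 3.026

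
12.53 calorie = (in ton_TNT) 1.253e-08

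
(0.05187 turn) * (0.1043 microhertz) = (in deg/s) 1.948e-06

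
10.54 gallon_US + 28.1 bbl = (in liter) 4507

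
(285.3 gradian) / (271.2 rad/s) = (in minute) 0.0002754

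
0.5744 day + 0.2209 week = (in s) 1.832e+05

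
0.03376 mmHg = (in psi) 0.0006528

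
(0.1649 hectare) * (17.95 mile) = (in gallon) 1.258e+10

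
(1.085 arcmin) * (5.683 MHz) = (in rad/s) 1794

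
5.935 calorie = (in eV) 1.55e+20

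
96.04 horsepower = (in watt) 7.162e+04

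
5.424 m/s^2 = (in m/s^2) 5.424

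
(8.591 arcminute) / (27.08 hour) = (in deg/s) 1.469e-06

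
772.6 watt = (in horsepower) 1.036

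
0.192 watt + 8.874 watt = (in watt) 9.066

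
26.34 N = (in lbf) 5.921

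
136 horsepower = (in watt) 1.014e+05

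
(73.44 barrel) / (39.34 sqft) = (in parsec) 1.035e-16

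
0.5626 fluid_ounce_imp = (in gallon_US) 0.004223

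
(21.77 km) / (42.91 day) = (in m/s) 0.005872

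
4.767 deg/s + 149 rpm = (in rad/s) 15.69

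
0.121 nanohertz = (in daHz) 1.21e-11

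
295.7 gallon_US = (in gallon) 295.7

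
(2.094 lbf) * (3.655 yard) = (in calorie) 7.44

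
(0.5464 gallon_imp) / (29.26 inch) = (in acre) 8.259e-07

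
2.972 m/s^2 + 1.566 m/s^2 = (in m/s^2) 4.538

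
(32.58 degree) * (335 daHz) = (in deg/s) 1.091e+05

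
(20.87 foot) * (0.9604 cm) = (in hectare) 6.109e-06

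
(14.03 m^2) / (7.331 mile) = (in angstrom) 1.189e+07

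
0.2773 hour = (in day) 0.01155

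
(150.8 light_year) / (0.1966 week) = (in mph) 2.684e+13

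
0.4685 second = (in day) 5.422e-06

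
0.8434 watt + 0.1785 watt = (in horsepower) 0.00137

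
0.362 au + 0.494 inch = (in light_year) 5.724e-06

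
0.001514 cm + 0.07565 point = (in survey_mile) 2.599e-08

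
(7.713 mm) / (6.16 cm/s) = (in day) 1.449e-06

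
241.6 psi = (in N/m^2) 1.666e+06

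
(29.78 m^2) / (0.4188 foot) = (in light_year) 2.466e-14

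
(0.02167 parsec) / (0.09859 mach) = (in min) 3.32e+11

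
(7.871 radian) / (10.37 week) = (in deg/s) 7.191e-05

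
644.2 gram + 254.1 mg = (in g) 644.5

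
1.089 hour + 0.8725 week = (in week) 0.879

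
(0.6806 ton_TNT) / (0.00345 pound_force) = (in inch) 7.305e+12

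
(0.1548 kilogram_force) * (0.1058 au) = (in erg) 2.403e+17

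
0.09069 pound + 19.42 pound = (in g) 8850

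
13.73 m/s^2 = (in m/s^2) 13.73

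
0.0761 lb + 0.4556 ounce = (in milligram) 4.743e+04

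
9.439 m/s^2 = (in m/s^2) 9.439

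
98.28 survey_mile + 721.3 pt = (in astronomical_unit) 1.057e-06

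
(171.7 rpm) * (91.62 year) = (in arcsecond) 1.072e+16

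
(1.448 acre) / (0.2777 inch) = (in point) 2.355e+09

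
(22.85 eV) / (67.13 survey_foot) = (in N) 1.789e-19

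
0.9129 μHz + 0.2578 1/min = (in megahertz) 4.298e-09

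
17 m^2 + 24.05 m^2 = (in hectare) 0.004105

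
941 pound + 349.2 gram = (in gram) 4.272e+05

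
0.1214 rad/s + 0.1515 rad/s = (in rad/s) 0.2729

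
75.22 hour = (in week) 0.4477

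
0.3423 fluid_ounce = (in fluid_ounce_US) 0.3423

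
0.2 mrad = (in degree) 0.01146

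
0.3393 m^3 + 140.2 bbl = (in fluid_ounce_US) 7.652e+05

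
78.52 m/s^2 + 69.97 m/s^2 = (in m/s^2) 148.5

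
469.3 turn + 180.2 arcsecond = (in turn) 469.3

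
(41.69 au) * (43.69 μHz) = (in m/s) 2.725e+08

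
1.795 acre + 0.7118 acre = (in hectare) 1.014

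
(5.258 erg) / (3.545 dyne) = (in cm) 1.483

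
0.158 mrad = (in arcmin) 0.5432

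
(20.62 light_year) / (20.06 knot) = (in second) 1.89e+16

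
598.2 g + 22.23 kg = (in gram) 2.283e+04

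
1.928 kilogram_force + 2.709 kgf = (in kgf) 4.637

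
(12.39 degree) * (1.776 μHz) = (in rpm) 3.667e-06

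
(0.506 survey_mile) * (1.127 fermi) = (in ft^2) 9.879e-12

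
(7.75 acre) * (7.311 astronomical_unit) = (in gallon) 9.062e+18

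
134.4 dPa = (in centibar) 0.01344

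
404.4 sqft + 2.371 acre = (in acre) 2.38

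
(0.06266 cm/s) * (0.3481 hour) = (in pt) 2226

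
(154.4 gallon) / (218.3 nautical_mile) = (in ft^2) 1.556e-05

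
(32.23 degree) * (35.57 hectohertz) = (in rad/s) 2001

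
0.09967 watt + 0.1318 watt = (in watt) 0.2315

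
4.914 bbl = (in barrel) 4.914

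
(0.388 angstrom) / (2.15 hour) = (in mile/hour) 1.121e-14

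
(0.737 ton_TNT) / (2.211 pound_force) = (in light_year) 3.314e-08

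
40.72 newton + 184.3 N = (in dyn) 2.25e+07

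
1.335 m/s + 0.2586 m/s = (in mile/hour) 3.565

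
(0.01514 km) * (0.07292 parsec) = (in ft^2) 3.667e+17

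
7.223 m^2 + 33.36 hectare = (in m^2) 3.336e+05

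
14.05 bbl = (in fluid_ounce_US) 7.553e+04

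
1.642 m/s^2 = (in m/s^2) 1.642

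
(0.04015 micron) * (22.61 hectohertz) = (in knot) 0.0001765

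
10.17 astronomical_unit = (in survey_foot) 4.991e+12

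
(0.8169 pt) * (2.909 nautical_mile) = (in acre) 0.0003837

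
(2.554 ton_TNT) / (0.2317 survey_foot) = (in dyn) 1.513e+16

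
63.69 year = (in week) 3321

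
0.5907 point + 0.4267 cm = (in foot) 0.01468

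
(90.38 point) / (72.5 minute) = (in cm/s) 0.000733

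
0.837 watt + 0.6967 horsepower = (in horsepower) 0.6978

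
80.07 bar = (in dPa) 8.007e+07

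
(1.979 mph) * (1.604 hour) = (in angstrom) 5.109e+13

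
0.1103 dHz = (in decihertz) 0.1103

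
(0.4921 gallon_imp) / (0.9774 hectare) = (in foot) 7.509e-07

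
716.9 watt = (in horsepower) 0.9614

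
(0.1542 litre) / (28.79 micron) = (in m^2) 5.356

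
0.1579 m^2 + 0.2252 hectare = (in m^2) 2252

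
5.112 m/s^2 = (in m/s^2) 5.112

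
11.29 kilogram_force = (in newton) 110.7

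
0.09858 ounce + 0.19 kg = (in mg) 1.928e+05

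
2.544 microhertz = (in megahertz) 2.544e-12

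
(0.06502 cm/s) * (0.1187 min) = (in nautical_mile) 2.5e-06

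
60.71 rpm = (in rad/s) 6.358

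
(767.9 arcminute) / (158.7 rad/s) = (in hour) 3.91e-07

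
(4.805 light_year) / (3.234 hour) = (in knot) 7.59e+12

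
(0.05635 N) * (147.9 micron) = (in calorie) 1.992e-06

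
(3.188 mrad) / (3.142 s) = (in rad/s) 0.001015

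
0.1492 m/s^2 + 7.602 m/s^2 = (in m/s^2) 7.751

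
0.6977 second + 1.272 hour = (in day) 0.05301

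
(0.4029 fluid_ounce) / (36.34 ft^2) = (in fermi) 3.529e+09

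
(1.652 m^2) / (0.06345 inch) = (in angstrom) 1.025e+13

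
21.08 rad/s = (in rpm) 201.3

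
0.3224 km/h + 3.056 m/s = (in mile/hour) 7.036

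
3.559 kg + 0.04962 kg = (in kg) 3.609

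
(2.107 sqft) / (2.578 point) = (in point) 6.101e+05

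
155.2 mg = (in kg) 0.0001552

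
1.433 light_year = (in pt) 3.843e+19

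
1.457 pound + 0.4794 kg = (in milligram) 1.14e+06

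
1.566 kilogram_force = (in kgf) 1.566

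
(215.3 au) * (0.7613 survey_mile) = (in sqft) 4.248e+17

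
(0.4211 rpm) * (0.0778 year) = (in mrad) 1.082e+08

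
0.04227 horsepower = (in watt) 31.52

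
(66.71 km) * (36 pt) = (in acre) 0.2094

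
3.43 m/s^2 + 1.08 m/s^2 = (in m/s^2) 4.51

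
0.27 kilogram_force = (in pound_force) 0.5952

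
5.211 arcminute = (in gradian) 0.0965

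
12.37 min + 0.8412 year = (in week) 43.86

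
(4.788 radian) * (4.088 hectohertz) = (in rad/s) 1957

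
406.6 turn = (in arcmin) 8.783e+06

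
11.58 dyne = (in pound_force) 2.603e-05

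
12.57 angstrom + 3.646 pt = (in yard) 0.001407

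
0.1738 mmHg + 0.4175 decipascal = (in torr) 0.1741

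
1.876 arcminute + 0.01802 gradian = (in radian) 0.0008288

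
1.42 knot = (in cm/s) 73.05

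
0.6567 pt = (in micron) 231.7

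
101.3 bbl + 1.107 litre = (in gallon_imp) 3543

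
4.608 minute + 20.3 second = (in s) 296.8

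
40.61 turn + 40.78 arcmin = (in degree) 1.462e+04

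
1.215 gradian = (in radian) 0.01909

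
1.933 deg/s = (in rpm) 0.3222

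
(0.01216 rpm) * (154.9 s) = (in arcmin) 678.1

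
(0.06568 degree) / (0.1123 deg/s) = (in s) 0.5849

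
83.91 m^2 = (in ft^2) 903.2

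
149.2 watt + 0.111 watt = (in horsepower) 0.2002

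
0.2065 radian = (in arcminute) 709.9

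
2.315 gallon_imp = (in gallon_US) 2.78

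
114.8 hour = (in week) 0.6833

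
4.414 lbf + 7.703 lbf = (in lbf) 12.12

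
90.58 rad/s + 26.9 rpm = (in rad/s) 93.4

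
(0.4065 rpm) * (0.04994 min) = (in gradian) 8.12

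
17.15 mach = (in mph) 1.306e+04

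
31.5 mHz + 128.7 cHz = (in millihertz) 1318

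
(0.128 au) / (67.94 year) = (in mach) 0.02625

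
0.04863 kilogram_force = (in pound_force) 0.1072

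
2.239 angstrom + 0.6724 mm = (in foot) 0.002206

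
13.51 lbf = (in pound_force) 13.51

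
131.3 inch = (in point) 9454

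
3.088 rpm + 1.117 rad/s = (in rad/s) 1.44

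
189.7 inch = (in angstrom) 4.818e+10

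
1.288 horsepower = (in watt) 960.5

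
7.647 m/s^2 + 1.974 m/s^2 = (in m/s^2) 9.621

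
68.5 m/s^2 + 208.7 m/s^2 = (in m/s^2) 277.2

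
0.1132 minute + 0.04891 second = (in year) 2.169e-07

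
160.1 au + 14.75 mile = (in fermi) 2.395e+28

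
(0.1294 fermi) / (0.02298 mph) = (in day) 1.458e-19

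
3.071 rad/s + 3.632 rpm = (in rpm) 32.96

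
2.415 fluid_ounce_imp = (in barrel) 0.0004316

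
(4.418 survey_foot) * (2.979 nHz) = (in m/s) 4.012e-09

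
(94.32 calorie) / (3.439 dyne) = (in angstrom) 1.148e+17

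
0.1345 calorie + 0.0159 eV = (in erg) 5.627e+06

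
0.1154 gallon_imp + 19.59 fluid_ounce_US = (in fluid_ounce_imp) 38.85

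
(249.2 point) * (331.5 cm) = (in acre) 7.201e-05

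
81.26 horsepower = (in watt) 6.06e+04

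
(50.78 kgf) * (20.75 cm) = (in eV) 6.449e+20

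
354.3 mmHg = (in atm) 0.4662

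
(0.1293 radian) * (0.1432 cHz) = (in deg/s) 0.01061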